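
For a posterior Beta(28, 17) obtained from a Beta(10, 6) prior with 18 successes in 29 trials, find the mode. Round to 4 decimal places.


Mode = (alpha - 1) / (alpha + beta - 2)
= 27 / 43
= 0.6279

0.6279


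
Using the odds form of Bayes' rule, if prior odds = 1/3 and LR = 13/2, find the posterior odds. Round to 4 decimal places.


Bayes' rule in odds form: posterior odds = prior odds * LR
= (1 * 13) / (3 * 2)
= 13/6 = 2.1667

2.1667


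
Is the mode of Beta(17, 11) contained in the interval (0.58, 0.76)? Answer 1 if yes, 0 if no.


Mode = (a-1)/(a+b-2) = 16/26 = 0.6154
Interval: (0.58, 0.76)
Contains mode? 1

1


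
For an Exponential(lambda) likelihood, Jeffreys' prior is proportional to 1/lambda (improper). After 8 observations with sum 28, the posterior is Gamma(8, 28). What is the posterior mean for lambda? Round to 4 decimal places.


Posterior = Gamma(n, sum_x) = Gamma(8, 28)
Posterior mean = shape/rate = 8/28
= 0.2857

0.2857


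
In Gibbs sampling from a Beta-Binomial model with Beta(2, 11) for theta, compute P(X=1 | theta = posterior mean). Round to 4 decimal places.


Posterior mean = alpha/(alpha+beta) = 2/13 = 0.1538
P(X=1|theta=mean) = theta = 0.1538

0.1538


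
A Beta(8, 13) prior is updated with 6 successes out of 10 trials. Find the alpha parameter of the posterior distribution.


In the Beta-Binomial conjugate update:
alpha_post = alpha_prior + successes
= 8 + 6
= 14

14


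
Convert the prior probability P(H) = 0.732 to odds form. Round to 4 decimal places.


P(not H) = 1 - 0.732 = 0.268
Odds = 0.732 / 0.268 = 2.7313

2.7313


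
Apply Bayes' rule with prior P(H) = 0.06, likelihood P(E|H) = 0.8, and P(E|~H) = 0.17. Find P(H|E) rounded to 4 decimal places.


Step 1: Compute marginal P(E) = P(E|H)P(H) + P(E|~H)P(~H)
= 0.8*0.06 + 0.17*0.94 = 0.2078
Step 2: P(H|E) = P(E|H)P(H)/P(E) = 0.048/0.2078
= 0.231

0.231


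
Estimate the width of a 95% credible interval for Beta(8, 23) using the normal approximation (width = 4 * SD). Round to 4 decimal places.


For Beta(a,b): Var = ab/((a+b)^2(a+b+1))
Var = 0.006, SD = 0.0774
Approximate 95% CI width = 4 * 0.0774 = 0.3094

0.3094


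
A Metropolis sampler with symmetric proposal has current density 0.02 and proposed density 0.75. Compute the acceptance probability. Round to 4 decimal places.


For symmetric proposals, acceptance = min(1, pi(x*)/pi(x))
= min(1, 0.75/0.02)
= min(1, 37.5) = 1.0

1.0


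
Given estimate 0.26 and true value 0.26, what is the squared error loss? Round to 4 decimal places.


Squared error = (estimate - true)^2
Difference = 0.0
Loss = 0.0^2 = 0.0

0.0


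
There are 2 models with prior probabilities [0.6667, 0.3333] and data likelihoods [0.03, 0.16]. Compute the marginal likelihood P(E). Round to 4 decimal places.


P(E) = sum over models of P(M_i) * P(E|M_i)
= 0.6667*0.03 + 0.3333*0.16
= 0.0733

0.0733


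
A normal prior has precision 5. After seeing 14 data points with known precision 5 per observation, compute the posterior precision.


In the conjugate normal model, precisions add:
tau_posterior = tau_prior + n * tau_data
= 5 + 14*5 = 75

75


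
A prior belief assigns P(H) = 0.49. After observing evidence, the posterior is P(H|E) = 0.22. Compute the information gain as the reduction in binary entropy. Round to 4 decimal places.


H(prior) = -0.49*log2(0.49) - 0.51*log2(0.51)
= 0.9997
H(post) = -0.22*log2(0.22) - 0.78*log2(0.78)
= 0.7602
IG = 0.9997 - 0.7602 = 0.2395

0.2395


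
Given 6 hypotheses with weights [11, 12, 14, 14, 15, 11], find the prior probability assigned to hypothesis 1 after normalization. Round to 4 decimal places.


To normalize, divide each weight by the sum of all weights.
Sum = 77
Prior(H1) = 11/77 = 0.1429

0.1429


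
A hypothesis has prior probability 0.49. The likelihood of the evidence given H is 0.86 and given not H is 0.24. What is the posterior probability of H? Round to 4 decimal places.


Using Bayes' theorem:
P(E) = 0.49 * 0.86 + 0.51 * 0.24
P(E) = 0.5438
P(H|E) = (0.49 * 0.86) / 0.5438 = 0.7749

0.7749


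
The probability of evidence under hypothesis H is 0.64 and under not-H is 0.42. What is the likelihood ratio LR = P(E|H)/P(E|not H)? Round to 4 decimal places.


LR = 0.64 / 0.42
= 1.5238

1.5238


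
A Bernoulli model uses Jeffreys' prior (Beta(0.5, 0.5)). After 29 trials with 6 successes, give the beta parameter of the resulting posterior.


Posterior = Beta(prior_alpha + successes, prior_beta + failures)
= Beta(0.5 + 6, 0.5 + 23)
Posterior beta = 0.5 + (n - k) = 0.5 + 23 = 23.5

23.5


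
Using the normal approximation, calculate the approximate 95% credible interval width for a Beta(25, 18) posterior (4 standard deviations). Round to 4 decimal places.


Var(Beta) = 25*18/(43^2 * 44) = 0.0055
SD = 0.0744
Width ~ 4*SD = 0.2975

0.2975


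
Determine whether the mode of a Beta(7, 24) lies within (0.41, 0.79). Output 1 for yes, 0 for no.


First find the mode: (a-1)/(a+b-2) = 0.2069
Is 0.2069 in (0.41, 0.79)? 0

0


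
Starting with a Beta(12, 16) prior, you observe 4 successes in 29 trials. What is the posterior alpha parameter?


For a Beta-Binomial conjugate model:
Posterior alpha = prior alpha + number of successes
= 12 + 4 = 16

16


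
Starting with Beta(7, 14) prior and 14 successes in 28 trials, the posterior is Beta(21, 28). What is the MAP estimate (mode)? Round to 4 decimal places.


The mode of Beta(a, b) when a > 1 and b > 1 is (a-1)/(a+b-2)
= (21 - 1) / (21 + 28 - 2)
= 20 / 47
= 0.4255

0.4255


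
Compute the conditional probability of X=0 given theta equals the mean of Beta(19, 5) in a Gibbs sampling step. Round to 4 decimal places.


Mean of Beta(19, 5) = 0.7917
P(X=0 | theta=0.7917) = 0.2083

0.2083


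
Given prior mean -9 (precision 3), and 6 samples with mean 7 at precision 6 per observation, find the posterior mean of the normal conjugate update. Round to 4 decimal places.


The posterior mean is a precision-weighted average of prior and data.
Post. prec. = 3 + 36 = 39
Post. mean = (-27 + 252)/39 = 225/39 = 5.7692

5.7692


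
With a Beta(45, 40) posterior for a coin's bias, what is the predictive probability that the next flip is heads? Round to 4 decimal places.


The predictive probability equals the posterior mean.
P(next = heads) = alpha / (alpha + beta)
= 45 / 85 = 0.5294

0.5294


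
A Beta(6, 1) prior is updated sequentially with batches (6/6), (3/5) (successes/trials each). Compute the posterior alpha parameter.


Sequential conjugate updating is equivalent to a single batch update.
Total successes across all batches = 9
alpha_posterior = alpha_prior + total_successes = 6 + 9
= 15

15


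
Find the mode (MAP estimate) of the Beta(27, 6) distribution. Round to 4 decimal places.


For Beta(a,b) with a,b > 1:
Mode = (a-1)/(a+b-2) = (27-1)/(33-2)
= 26/31 = 0.8387

0.8387


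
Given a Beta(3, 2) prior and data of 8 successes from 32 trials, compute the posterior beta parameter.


Number of failures = 32 - 8 = 24
Posterior beta = 2 + 24 = 26

26


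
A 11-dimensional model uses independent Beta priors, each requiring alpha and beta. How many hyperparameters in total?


Per parameter: 2 (alpha and beta).
Total = 11 * 2 = 22

22


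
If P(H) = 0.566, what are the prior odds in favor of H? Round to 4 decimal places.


Prior odds = P(H) / (1 - P(H))
= 0.566 / 0.434
= 1.3041

1.3041


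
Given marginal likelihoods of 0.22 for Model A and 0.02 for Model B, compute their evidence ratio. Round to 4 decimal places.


Ratio = ML(A) / ML(B) = 0.22/0.02
= 11.0

11.0


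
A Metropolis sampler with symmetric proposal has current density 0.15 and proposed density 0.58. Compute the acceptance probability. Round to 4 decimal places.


For symmetric proposals, acceptance = min(1, pi(x*)/pi(x))
= min(1, 0.58/0.15)
= min(1, 3.8667) = 1.0

1.0


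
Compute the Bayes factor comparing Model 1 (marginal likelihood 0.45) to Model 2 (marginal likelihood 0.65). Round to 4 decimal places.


BF12 = marginal likelihood of M1 / marginal likelihood of M2
= 0.45/0.65
= 0.6923

0.6923


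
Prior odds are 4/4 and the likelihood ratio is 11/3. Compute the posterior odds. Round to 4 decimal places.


Posterior odds = prior odds * likelihood ratio
= (4/4) * (11/3)
= 44 / 12
= 3.6667

3.6667


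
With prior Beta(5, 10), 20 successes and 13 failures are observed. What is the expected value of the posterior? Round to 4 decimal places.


Posterior = Beta(25, 23)
E[theta] = alpha/(alpha+beta)
= 25/48 = 0.5208

0.5208


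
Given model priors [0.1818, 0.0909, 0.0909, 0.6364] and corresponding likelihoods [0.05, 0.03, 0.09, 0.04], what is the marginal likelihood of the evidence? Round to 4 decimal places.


P(E) = sum_i P(M_i) P(E|M_i)
= 0.0091 + 0.0027 + 0.0082 + 0.0255
= 0.0455

0.0455


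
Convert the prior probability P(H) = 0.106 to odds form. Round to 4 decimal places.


P(not H) = 1 - 0.106 = 0.894
Odds = 0.106 / 0.894 = 0.1186

0.1186


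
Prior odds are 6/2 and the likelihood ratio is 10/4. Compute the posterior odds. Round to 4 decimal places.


Posterior odds = prior odds * likelihood ratio
= (6/2) * (10/4)
= 60 / 8
= 7.5

7.5


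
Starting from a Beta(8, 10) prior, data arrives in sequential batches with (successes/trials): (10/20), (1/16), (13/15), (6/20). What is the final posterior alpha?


In sequential Bayesian updating, we sum all successes.
Total successes = 30
Final alpha = 8 + 30 = 38

38


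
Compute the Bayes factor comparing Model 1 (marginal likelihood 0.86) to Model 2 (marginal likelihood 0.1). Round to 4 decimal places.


BF12 = marginal likelihood of M1 / marginal likelihood of M2
= 0.86/0.1
= 8.6

8.6


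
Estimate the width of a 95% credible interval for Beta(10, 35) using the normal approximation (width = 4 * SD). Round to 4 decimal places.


For Beta(a,b): Var = ab/((a+b)^2(a+b+1))
Var = 0.0038, SD = 0.0613
Approximate 95% CI width = 4 * 0.0613 = 0.2452

0.2452


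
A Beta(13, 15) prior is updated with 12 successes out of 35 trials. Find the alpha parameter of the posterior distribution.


In the Beta-Binomial conjugate update:
alpha_post = alpha_prior + successes
= 13 + 12
= 25

25


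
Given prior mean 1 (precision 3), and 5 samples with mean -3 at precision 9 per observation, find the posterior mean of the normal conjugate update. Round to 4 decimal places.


The posterior mean is a precision-weighted average of prior and data.
Post. prec. = 3 + 45 = 48
Post. mean = (3 + -135)/48 = -132/48 = -2.75

-2.75


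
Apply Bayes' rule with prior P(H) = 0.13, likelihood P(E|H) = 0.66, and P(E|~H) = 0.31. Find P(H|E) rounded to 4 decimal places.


Step 1: Compute marginal P(E) = P(E|H)P(H) + P(E|~H)P(~H)
= 0.66*0.13 + 0.31*0.87 = 0.3555
Step 2: P(H|E) = P(E|H)P(H)/P(E) = 0.0858/0.3555
= 0.2414

0.2414


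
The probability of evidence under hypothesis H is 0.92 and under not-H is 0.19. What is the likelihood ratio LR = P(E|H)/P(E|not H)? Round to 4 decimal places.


LR = 0.92 / 0.19
= 4.8421

4.8421


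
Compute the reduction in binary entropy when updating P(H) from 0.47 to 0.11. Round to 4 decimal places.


H_before = -p*log2(p) - (1-p)*log2(1-p) for p=0.47: 0.9974
H_after for p=0.11: 0.4999
Reduction = 0.9974 - 0.4999 = 0.4975

0.4975


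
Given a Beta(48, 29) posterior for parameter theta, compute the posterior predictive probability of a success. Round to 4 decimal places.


For a Beta-Bernoulli model, the predictive probability is the mean:
P(success) = 48/(48+29) = 48/77 = 0.6234

0.6234


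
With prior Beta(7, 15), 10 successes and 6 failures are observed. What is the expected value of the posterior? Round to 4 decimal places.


Posterior = Beta(17, 21)
E[theta] = alpha/(alpha+beta)
= 17/38 = 0.4474

0.4474


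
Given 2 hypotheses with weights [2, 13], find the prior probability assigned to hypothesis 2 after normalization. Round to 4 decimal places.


To normalize, divide each weight by the sum of all weights.
Sum = 15
Prior(H2) = 13/15 = 0.8667

0.8667


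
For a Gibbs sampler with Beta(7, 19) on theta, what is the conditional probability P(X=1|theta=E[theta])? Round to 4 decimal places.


E[theta] = 7/(7+19) = 0.2692
P(X=1|theta) = theta = 0.2692

0.2692


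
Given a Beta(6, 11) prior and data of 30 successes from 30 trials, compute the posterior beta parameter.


Number of failures = 30 - 30 = 0
Posterior beta = 11 + 0 = 11

11


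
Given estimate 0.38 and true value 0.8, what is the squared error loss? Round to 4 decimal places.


Squared error = (estimate - true)^2
Difference = -0.42
Loss = -0.42^2 = 0.1764

0.1764


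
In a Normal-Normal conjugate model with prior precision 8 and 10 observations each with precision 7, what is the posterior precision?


Posterior precision = prior precision + n * observation precision
= 8 + 10 * 7
= 8 + 70 = 78

78


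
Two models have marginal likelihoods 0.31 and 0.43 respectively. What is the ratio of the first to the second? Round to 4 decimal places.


Evidence ratio = 0.31 / 0.43
= 0.7209

0.7209


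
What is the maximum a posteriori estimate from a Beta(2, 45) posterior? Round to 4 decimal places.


The MAP estimate equals the mode of the distribution.
Mode of Beta(a,b) = (a-1)/(a+b-2)
= 1/45
= 0.0222

0.0222


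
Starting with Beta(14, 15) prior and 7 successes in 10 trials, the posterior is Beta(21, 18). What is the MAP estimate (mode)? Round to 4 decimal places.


The mode of Beta(a, b) when a > 1 and b > 1 is (a-1)/(a+b-2)
= (21 - 1) / (21 + 18 - 2)
= 20 / 37
= 0.5405

0.5405


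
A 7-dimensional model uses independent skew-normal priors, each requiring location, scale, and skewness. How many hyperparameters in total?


Per parameter: 3 (location, scale, and skewness).
Total = 7 * 3 = 21

21


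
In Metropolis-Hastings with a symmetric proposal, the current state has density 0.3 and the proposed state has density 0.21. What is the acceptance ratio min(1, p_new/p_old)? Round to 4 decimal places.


Ratio = p_new / p_old = 0.21 / 0.3 = 0.7
Acceptance = min(1, 0.7) = 0.7

0.7


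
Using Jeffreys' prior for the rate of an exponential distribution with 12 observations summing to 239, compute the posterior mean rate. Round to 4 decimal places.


Jeffreys' prior leads to posterior Gamma(12, 239).
Mean = 12/239 = 0.0502

0.0502


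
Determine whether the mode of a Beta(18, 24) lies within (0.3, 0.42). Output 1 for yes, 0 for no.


First find the mode: (a-1)/(a+b-2) = 0.425
Is 0.425 in (0.3, 0.42)? 0

0


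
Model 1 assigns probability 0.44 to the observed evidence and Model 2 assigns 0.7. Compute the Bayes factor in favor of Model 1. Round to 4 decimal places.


BF = P(data|M1) / P(data|M2)
= 0.44 / 0.7 = 0.6286

0.6286


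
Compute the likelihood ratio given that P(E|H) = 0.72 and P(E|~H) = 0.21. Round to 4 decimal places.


LR = P(E|H) / P(E|~H)
= 0.72 / 0.21 = 3.4286

3.4286


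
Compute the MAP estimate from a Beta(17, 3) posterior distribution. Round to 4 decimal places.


MAP = mode of Beta distribution
= (alpha - 1)/(alpha + beta - 2)
= (17-1)/(17+3-2)
= 16/18 = 0.8889

0.8889


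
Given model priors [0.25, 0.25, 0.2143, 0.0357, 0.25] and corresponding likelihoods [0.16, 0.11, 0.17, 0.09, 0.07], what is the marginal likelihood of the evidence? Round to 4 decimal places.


P(E) = sum_i P(M_i) P(E|M_i)
= 0.04 + 0.0275 + 0.0364 + 0.0032 + 0.0175
= 0.1246

0.1246


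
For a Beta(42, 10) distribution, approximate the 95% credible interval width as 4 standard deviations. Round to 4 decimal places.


Variance of Beta(a,b) = ab / ((a+b)^2 * (a+b+1))
= 42*10 / ((52)^2 * 53)
= 0.0029
SD = sqrt(0.0029) = 0.0541
Width = 4 * SD = 0.2165

0.2165


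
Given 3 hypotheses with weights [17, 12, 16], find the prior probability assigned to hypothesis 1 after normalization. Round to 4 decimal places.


To normalize, divide each weight by the sum of all weights.
Sum = 45
Prior(H1) = 17/45 = 0.3778

0.3778


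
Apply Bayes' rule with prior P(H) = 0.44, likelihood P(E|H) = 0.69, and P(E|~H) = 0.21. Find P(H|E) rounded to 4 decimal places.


Step 1: Compute marginal P(E) = P(E|H)P(H) + P(E|~H)P(~H)
= 0.69*0.44 + 0.21*0.56 = 0.4212
Step 2: P(H|E) = P(E|H)P(H)/P(E) = 0.3036/0.4212
= 0.7208

0.7208


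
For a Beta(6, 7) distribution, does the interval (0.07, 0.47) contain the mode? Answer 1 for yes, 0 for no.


Mode of Beta(a,b) = (a-1)/(a+b-2)
= (6-1)/(6+7-2) = 0.4545
Check: 0.07 <= 0.4545 <= 0.47?
Result: 1

1


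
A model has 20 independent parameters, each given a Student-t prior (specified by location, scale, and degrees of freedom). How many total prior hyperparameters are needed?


Each Student-t prior needs 3 hyperparameters (location, scale, and degrees of freedom).
Total = 3 * 20 = 60

60


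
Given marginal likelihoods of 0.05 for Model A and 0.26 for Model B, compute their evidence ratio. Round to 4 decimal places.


Ratio = ML(A) / ML(B) = 0.05/0.26
= 0.1923

0.1923


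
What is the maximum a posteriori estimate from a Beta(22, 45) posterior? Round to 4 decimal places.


The MAP estimate equals the mode of the distribution.
Mode of Beta(a,b) = (a-1)/(a+b-2)
= 21/65
= 0.3231

0.3231


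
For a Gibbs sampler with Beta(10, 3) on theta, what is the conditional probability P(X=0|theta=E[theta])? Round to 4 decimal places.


E[theta] = 10/(10+3) = 0.7692
P(X=0|theta) = 1 - theta = 0.2308

0.2308


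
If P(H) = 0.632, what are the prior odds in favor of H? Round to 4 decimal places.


Prior odds = P(H) / (1 - P(H))
= 0.632 / 0.368
= 1.7174

1.7174


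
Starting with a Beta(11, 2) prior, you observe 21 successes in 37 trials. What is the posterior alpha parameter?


For a Beta-Binomial conjugate model:
Posterior alpha = prior alpha + number of successes
= 11 + 21 = 32

32


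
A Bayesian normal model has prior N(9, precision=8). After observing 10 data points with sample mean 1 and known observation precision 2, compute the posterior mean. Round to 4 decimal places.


Posterior mean = (prior_precision * prior_mean + n * data_precision * data_mean) / (prior_precision + n * data_precision)
Numerator = 8*9 + 10*2*1 = 92
Denominator = 8 + 10*2 = 28
Posterior mean = 3.2857

3.2857


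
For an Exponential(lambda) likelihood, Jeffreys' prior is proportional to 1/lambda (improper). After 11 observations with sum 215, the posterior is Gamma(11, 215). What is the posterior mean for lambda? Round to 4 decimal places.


Posterior = Gamma(n, sum_x) = Gamma(11, 215)
Posterior mean = shape/rate = 11/215
= 0.0512

0.0512


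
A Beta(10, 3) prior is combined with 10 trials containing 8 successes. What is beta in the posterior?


In conjugate updating:
beta_posterior = beta_prior + (n - k)
= 3 + (10 - 8)
= 3 + 2 = 5

5


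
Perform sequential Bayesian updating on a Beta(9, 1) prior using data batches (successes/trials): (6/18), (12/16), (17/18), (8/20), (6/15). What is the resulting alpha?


Accumulate successes: 49
Posterior alpha = prior alpha + sum of successes
= 9 + 49 = 58

58


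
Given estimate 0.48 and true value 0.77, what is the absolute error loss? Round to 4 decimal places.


Absolute error = |estimate - true|
= |-0.29| = 0.29

0.29


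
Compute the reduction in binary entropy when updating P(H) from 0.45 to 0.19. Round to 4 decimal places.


H_before = -p*log2(p) - (1-p)*log2(1-p) for p=0.45: 0.9928
H_after for p=0.19: 0.7015
Reduction = 0.9928 - 0.7015 = 0.2913

0.2913


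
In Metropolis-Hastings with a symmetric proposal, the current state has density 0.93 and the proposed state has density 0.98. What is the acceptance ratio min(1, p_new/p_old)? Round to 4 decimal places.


Ratio = p_new / p_old = 0.98 / 0.93 = 1.0538
Acceptance = min(1, 1.0538) = 1.0

1.0


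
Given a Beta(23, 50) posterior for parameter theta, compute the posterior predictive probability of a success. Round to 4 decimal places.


For a Beta-Bernoulli model, the predictive probability is the mean:
P(success) = 23/(23+50) = 23/73 = 0.3151

0.3151


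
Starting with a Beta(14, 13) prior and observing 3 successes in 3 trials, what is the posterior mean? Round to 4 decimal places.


Posterior parameters: alpha = 14 + 3 = 17
beta = 13 + 0 = 13
Posterior mean = alpha / (alpha + beta) = 17 / 30
= 0.5667

0.5667


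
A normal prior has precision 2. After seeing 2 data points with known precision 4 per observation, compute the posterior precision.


In the conjugate normal model, precisions add:
tau_posterior = tau_prior + n * tau_data
= 2 + 2*4 = 10

10


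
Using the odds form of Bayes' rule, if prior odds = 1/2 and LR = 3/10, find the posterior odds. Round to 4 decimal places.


Bayes' rule in odds form: posterior odds = prior odds * LR
= (1 * 3) / (2 * 10)
= 3/20 = 0.15

0.15


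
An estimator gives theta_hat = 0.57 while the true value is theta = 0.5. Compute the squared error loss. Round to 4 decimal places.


The squared error loss is (theta_hat - theta)^2
= (0.57 - 0.5)^2
= (0.07)^2 = 0.0049

0.0049


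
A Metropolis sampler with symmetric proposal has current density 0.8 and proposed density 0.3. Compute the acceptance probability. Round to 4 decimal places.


For symmetric proposals, acceptance = min(1, pi(x*)/pi(x))
= min(1, 0.3/0.8)
= min(1, 0.375) = 0.375

0.375


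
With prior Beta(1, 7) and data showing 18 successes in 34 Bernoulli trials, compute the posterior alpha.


Conjugate update: alpha_posterior = alpha_prior + k
= 1 + 18 = 19

19


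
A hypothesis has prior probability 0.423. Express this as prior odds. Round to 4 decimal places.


Odds = P(H) / P(not H) = 0.423 / 0.577
= 0.7331

0.7331


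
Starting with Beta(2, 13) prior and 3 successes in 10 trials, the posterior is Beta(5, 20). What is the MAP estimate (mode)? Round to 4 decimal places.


The mode of Beta(a, b) when a > 1 and b > 1 is (a-1)/(a+b-2)
= (5 - 1) / (5 + 20 - 2)
= 4 / 23
= 0.1739

0.1739


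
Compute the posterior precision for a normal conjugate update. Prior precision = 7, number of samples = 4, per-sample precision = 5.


tau_post = tau_0 + n * tau
= 7 + 4 * 5 = 27

27


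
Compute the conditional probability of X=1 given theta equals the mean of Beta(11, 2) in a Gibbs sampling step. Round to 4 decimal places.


Mean of Beta(11, 2) = 0.8462
P(X=1 | theta=0.8462) = 0.8462

0.8462


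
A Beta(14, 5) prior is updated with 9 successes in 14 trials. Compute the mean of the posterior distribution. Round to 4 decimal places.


After update: Beta(23, 10)
Mean = 23 / (23 + 10) = 23 / 33
= 0.697

0.697


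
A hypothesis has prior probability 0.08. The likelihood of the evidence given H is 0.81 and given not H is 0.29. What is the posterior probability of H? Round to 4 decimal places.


Using Bayes' theorem:
P(E) = 0.08 * 0.81 + 0.92 * 0.29
P(E) = 0.3316
P(H|E) = (0.08 * 0.81) / 0.3316 = 0.1954

0.1954


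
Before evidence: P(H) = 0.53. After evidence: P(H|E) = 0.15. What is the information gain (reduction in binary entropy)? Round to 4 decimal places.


Prior entropy = 0.9974
Posterior entropy = 0.6098
Information gain = 0.9974 - 0.6098 = 0.3876

0.3876


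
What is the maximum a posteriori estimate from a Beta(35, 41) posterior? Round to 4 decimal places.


The MAP estimate equals the mode of the distribution.
Mode of Beta(a,b) = (a-1)/(a+b-2)
= 34/74
= 0.4595

0.4595


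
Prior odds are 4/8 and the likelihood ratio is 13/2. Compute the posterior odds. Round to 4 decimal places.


Posterior odds = prior odds * likelihood ratio
= (4/8) * (13/2)
= 52 / 16
= 3.25

3.25


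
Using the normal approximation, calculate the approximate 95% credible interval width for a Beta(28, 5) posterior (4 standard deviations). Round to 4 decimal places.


Var(Beta) = 28*5/(33^2 * 34) = 0.0038
SD = 0.0615
Width ~ 4*SD = 0.246

0.246


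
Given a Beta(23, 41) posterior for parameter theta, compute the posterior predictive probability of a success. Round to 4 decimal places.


For a Beta-Bernoulli model, the predictive probability is the mean:
P(success) = 23/(23+41) = 23/64 = 0.3594

0.3594


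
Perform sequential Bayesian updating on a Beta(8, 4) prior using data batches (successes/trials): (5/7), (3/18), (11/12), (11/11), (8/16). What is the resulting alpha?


Accumulate successes: 38
Posterior alpha = prior alpha + sum of successes
= 8 + 38 = 46

46


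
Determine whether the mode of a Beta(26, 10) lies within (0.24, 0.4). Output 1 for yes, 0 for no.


First find the mode: (a-1)/(a+b-2) = 0.7353
Is 0.7353 in (0.24, 0.4)? 0

0


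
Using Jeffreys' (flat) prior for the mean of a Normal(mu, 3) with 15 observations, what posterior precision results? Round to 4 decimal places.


Flat prior means prior precision is 0.
Posterior precision = n / sigma^2 = 15/3 = 5.0

5.0


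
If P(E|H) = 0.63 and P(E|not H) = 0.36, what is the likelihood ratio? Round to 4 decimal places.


Likelihood ratio = P(E|H) / P(E|not H)
= 0.63 / 0.36
= 1.75

1.75


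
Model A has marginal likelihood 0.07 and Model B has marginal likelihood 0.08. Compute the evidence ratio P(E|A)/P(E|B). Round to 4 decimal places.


Evidence ratio = P(E|A) / P(E|B)
= 0.07 / 0.08
= 0.875

0.875


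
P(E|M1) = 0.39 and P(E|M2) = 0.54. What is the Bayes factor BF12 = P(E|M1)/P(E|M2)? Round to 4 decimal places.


Bayes factor BF12 = P(E|M1) / P(E|M2)
= 0.39 / 0.54
= 0.7222

0.7222


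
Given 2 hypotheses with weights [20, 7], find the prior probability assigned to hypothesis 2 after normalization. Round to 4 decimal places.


To normalize, divide each weight by the sum of all weights.
Sum = 27
Prior(H2) = 7/27 = 0.2593

0.2593


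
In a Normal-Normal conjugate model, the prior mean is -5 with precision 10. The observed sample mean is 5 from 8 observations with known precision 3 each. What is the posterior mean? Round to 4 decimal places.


Posterior precision = tau0 + n*tau = 10 + 8*3 = 34
Posterior mean = (tau0*mu0 + n*tau*xbar) / posterior_precision
= (10*-5 + 8*3*5) / 34
= 70 / 34 = 2.0588

2.0588


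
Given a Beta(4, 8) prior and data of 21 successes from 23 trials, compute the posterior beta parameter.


Number of failures = 23 - 21 = 2
Posterior beta = 8 + 2 = 10

10


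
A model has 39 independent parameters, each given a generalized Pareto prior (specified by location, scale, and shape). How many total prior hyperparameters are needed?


Each generalized Pareto prior needs 3 hyperparameters (location, scale, and shape).
Total = 3 * 39 = 117

117


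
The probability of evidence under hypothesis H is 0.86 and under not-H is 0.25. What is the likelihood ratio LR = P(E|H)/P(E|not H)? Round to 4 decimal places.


LR = 0.86 / 0.25
= 3.44

3.44


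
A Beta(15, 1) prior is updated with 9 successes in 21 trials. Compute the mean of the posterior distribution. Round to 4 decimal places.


After update: Beta(24, 13)
Mean = 24 / (24 + 13) = 24 / 37
= 0.6486

0.6486


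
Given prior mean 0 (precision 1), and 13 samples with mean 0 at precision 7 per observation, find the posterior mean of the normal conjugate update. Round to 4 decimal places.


The posterior mean is a precision-weighted average of prior and data.
Post. prec. = 1 + 91 = 92
Post. mean = (0 + 0)/92 = 0/92 = 0.0

0.0


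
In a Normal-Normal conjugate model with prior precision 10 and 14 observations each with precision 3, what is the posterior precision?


Posterior precision = prior precision + n * observation precision
= 10 + 14 * 3
= 10 + 42 = 52

52


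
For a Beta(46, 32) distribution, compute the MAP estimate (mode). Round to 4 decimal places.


MAP = mode = (a-1)/(a+b-2)
= (46-1)/(46+32-2)
= 45/76 = 0.5921

0.5921


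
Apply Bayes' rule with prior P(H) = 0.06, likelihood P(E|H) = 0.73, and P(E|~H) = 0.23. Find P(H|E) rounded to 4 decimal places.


Step 1: Compute marginal P(E) = P(E|H)P(H) + P(E|~H)P(~H)
= 0.73*0.06 + 0.23*0.94 = 0.26
Step 2: P(H|E) = P(E|H)P(H)/P(E) = 0.0438/0.26
= 0.1685

0.1685


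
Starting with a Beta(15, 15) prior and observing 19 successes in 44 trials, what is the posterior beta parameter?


Posterior beta = prior beta + failures
Failures = 44 - 19 = 25
beta_post = 15 + 25 = 40

40


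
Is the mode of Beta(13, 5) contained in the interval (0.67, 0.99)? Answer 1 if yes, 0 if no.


Mode = (a-1)/(a+b-2) = 12/16 = 0.75
Interval: (0.67, 0.99)
Contains mode? 1

1


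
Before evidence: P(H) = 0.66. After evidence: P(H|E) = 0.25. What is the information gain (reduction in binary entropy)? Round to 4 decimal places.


Prior entropy = 0.9248
Posterior entropy = 0.8113
Information gain = 0.9248 - 0.8113 = 0.1135

0.1135


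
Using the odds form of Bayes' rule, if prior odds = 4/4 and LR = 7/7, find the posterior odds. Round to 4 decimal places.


Bayes' rule in odds form: posterior odds = prior odds * LR
= (4 * 7) / (4 * 7)
= 28/28 = 1.0

1.0


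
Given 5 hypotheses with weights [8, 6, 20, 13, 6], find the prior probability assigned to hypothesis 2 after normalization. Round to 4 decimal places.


To normalize, divide each weight by the sum of all weights.
Sum = 53
Prior(H2) = 6/53 = 0.1132

0.1132


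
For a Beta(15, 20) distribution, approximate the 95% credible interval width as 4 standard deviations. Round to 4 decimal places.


Variance of Beta(a,b) = ab / ((a+b)^2 * (a+b+1))
= 15*20 / ((35)^2 * 36)
= 0.0068
SD = sqrt(0.0068) = 0.0825
Width = 4 * SD = 0.3299

0.3299


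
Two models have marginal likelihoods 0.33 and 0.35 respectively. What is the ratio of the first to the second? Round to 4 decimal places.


Evidence ratio = 0.33 / 0.35
= 0.9429

0.9429


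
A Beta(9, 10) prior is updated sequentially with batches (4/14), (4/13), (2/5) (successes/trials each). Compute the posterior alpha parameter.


Sequential conjugate updating is equivalent to a single batch update.
Total successes across all batches = 10
alpha_posterior = alpha_prior + total_successes = 9 + 10
= 19

19


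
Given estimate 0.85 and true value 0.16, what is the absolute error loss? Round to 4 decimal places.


Absolute error = |estimate - true|
= |0.69| = 0.69

0.69


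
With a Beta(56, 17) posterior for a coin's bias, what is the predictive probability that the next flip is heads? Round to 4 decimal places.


The predictive probability equals the posterior mean.
P(next = heads) = alpha / (alpha + beta)
= 56 / 73 = 0.7671

0.7671


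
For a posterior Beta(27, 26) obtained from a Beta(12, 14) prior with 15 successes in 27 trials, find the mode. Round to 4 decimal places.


Mode = (alpha - 1) / (alpha + beta - 2)
= 26 / 51
= 0.5098

0.5098


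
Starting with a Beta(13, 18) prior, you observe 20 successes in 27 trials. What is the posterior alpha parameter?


For a Beta-Binomial conjugate model:
Posterior alpha = prior alpha + number of successes
= 13 + 20 = 33

33


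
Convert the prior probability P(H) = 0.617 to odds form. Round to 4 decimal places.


P(not H) = 1 - 0.617 = 0.383
Odds = 0.617 / 0.383 = 1.611

1.611


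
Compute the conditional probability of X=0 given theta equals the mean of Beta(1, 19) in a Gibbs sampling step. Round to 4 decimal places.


Mean of Beta(1, 19) = 0.05
P(X=0 | theta=0.05) = 0.95

0.95


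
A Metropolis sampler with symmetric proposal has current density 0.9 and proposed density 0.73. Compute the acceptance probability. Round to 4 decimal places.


For symmetric proposals, acceptance = min(1, pi(x*)/pi(x))
= min(1, 0.73/0.9)
= min(1, 0.8111) = 0.8111

0.8111


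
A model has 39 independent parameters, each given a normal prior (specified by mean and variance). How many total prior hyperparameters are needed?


Each normal prior needs 2 hyperparameters (mean and variance).
Total = 2 * 39 = 78

78


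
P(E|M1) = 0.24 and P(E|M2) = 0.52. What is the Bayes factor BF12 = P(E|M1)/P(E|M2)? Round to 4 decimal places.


Bayes factor BF12 = P(E|M1) / P(E|M2)
= 0.24 / 0.52
= 0.4615

0.4615


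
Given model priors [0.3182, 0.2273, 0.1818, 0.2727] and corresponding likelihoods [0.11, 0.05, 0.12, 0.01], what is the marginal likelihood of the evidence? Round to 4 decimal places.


P(E) = sum_i P(M_i) P(E|M_i)
= 0.035 + 0.0114 + 0.0218 + 0.0027
= 0.0709

0.0709


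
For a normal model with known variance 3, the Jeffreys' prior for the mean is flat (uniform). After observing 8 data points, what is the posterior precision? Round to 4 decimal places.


Jeffreys' prior for normal mean (known variance) is flat.
Prior precision = 0.
Posterior precision = prior_prec + n/sigma^2 = 0 + 8/3
= 2.6667

2.6667


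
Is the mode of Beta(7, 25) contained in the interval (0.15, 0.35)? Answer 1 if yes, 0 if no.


Mode = (a-1)/(a+b-2) = 6/30 = 0.2
Interval: (0.15, 0.35)
Contains mode? 1

1


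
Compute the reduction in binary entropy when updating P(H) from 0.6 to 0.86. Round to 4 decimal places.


H_before = -p*log2(p) - (1-p)*log2(1-p) for p=0.6: 0.971
H_after for p=0.86: 0.5842
Reduction = 0.971 - 0.5842 = 0.3867

0.3867


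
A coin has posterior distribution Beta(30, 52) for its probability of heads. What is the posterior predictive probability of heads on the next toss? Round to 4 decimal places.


Posterior predictive = E[theta] = alpha/(alpha+beta)
= 30/82
= 0.3659

0.3659


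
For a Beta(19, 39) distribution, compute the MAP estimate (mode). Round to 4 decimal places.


MAP = mode = (a-1)/(a+b-2)
= (19-1)/(19+39-2)
= 18/56 = 0.3214

0.3214


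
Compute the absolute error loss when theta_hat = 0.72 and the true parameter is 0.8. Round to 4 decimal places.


L = |theta_hat - theta_true|
= |0.72 - 0.8| = 0.08

0.08


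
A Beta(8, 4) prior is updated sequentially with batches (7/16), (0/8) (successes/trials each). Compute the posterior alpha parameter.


Sequential conjugate updating is equivalent to a single batch update.
Total successes across all batches = 7
alpha_posterior = alpha_prior + total_successes = 8 + 7
= 15

15


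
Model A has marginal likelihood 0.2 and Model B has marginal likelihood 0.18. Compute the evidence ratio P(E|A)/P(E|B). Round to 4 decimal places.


Evidence ratio = P(E|A) / P(E|B)
= 0.2 / 0.18
= 1.1111

1.1111


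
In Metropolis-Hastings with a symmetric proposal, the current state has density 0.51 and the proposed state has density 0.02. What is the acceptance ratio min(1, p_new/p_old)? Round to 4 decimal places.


Ratio = p_new / p_old = 0.02 / 0.51 = 0.0392
Acceptance = min(1, 0.0392) = 0.0392

0.0392


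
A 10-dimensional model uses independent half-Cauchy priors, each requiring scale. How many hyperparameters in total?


Per parameter: 1 (scale).
Total = 10 * 1 = 10

10


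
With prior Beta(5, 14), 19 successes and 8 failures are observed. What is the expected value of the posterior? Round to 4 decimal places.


Posterior = Beta(24, 22)
E[theta] = alpha/(alpha+beta)
= 24/46 = 0.5217

0.5217


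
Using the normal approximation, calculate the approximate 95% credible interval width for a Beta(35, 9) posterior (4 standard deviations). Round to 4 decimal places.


Var(Beta) = 35*9/(44^2 * 45) = 0.0036
SD = 0.0601
Width ~ 4*SD = 0.2405

0.2405


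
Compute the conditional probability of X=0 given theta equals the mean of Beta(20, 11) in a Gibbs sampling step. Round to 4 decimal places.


Mean of Beta(20, 11) = 0.6452
P(X=0 | theta=0.6452) = 0.3548

0.3548


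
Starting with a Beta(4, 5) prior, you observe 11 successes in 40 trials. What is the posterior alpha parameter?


For a Beta-Binomial conjugate model:
Posterior alpha = prior alpha + number of successes
= 4 + 11 = 15

15


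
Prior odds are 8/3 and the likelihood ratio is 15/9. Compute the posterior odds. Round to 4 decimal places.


Posterior odds = prior odds * likelihood ratio
= (8/3) * (15/9)
= 120 / 27
= 4.4444

4.4444


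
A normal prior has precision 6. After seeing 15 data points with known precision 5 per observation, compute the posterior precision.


In the conjugate normal model, precisions add:
tau_posterior = tau_prior + n * tau_data
= 6 + 15*5 = 81

81


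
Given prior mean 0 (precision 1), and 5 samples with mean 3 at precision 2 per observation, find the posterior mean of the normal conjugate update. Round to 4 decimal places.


The posterior mean is a precision-weighted average of prior and data.
Post. prec. = 1 + 10 = 11
Post. mean = (0 + 30)/11 = 30/11 = 2.7273

2.7273


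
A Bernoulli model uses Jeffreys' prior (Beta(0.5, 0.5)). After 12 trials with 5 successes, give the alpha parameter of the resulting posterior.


Posterior = Beta(prior_alpha + successes, prior_beta + failures)
= Beta(0.5 + 5, 0.5 + 7)
Posterior alpha = 0.5 + k = 0.5 + 5 = 5.5

5.5


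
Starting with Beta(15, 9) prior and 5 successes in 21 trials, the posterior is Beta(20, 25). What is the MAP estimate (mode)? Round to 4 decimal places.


The mode of Beta(a, b) when a > 1 and b > 1 is (a-1)/(a+b-2)
= (20 - 1) / (20 + 25 - 2)
= 19 / 43
= 0.4419

0.4419


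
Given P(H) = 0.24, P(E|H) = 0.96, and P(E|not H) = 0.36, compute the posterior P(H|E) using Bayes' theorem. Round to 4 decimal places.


By Bayes' theorem: P(H|E) = P(E|H)*P(H) / P(E)
P(E) = P(E|H)*P(H) + P(E|not H)*P(not H)
P(E) = 0.96*0.24 + 0.36*0.76 = 0.504
P(H|E) = 0.96*0.24 / 0.504 = 0.4571

0.4571


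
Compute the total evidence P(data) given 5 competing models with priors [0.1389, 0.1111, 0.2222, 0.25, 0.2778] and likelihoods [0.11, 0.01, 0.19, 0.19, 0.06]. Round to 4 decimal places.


Marginal likelihood = sum P(model_i) * P(data|model_i)
Model 1: 0.1389 * 0.11 = 0.0153
Model 2: 0.1111 * 0.01 = 0.0011
Model 3: 0.2222 * 0.19 = 0.0422
Model 4: 0.25 * 0.19 = 0.0475
Model 5: 0.2778 * 0.06 = 0.0167
Total = 0.1228

0.1228


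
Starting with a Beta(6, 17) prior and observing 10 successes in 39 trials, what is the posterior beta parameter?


Posterior beta = prior beta + failures
Failures = 39 - 10 = 29
beta_post = 17 + 29 = 46

46


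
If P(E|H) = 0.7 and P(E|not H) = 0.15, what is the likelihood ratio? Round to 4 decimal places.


Likelihood ratio = P(E|H) / P(E|not H)
= 0.7 / 0.15
= 4.6667

4.6667


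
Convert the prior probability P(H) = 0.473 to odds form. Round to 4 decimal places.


P(not H) = 1 - 0.473 = 0.527
Odds = 0.473 / 0.527 = 0.8975

0.8975


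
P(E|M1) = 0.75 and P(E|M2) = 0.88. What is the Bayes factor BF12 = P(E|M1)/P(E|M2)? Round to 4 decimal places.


Bayes factor BF12 = P(E|M1) / P(E|M2)
= 0.75 / 0.88
= 0.8523

0.8523


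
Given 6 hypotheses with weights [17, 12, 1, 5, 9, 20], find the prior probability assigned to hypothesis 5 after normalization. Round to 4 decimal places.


To normalize, divide each weight by the sum of all weights.
Sum = 64
Prior(H5) = 9/64 = 0.1406

0.1406


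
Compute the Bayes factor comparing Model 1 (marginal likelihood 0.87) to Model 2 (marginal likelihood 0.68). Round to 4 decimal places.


BF12 = marginal likelihood of M1 / marginal likelihood of M2
= 0.87/0.68
= 1.2794

1.2794


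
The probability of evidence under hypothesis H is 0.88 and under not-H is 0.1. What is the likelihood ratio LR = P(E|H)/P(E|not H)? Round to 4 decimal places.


LR = 0.88 / 0.1
= 8.8

8.8


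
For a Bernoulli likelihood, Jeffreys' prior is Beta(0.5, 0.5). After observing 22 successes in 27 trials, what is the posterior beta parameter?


Jeffreys' prior for Bernoulli is Beta(0.5, 0.5).
Posterior is Beta(0.5 + k, 0.5 + n - k).
Posterior beta = 0.5 + (n - k) = 0.5 + 5 = 5.5

5.5


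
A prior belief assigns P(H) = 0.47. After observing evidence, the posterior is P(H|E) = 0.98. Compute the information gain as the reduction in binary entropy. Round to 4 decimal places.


H(prior) = -0.47*log2(0.47) - 0.53*log2(0.53)
= 0.9974
H(post) = -0.98*log2(0.98) - 0.02*log2(0.02)
= 0.1414
IG = 0.9974 - 0.1414 = 0.856

0.856
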